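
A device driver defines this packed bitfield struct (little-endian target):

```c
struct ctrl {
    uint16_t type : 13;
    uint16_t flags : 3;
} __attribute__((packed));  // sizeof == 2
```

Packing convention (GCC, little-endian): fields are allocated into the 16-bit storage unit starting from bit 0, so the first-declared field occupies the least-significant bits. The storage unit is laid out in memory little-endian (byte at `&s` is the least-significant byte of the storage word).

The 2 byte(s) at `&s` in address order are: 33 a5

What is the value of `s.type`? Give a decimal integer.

1331

[0]=0x33 [1]=0xa5 (little-endian) → word 0xa533
type [0+:13] = (word>>0) & 0x1fff = 1331  ←
flags [13+:3] = (word>>13) & 0x7 = 5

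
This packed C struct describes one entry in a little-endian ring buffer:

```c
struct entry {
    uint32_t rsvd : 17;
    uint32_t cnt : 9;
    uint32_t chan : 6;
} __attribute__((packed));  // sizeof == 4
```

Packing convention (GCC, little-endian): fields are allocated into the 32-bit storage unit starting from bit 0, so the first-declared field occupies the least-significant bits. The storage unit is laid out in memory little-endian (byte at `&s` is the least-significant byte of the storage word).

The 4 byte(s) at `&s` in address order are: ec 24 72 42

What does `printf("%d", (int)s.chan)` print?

16

[0]=0xec [1]=0x24 [2]=0x72 [3]=0x42 (little-endian) → word 0x427224ec
rsvd [0+:17] = (word>>0) & 0x1ffff = 9452
cnt [17+:9] = (word>>17) & 0x1ff = 313
chan [26+:6] = (word>>26) & 0x3f = 16  ←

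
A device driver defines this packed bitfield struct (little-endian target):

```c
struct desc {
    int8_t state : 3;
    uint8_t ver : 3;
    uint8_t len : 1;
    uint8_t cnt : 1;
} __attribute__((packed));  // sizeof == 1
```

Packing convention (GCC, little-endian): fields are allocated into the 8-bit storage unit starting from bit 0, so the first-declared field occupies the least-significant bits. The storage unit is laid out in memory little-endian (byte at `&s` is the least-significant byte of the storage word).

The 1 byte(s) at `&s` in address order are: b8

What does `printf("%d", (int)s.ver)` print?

7

[0]=0xb8 (little-endian) → word 0xb8
state [0+:3] = (word>>0) & 0x7 = 0
ver [3+:3] = (word>>3) & 0x7 = 7  ←
len [6+:1] = (word>>6) & 0x1 = 0
cnt [7+:1] = (word>>7) & 0x1 = 1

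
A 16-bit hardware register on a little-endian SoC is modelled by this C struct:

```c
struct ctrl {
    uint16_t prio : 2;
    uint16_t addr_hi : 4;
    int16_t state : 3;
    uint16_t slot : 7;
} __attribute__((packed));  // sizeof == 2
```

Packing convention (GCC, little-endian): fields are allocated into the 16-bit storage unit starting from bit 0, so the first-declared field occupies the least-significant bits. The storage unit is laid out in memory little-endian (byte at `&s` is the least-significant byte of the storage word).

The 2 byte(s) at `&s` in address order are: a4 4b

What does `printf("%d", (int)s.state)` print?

[0]=0xa4 [1]=0x4b (little-endian) → word 0x4ba4
prio:2 @ bit 0 → (0x4ba4>>0)&0x3 = 0x0
addr_hi:4 @ bit 2 → (0x4ba4>>2)&0xf = 0x9
state:3 @ bit 6 → (0x4ba4>>6)&0x7 = 0x6  ←
slot:7 @ bit 9 → (0x4ba4>>9)&0x7f = 0x25
state signed 3b, MSB=1: 6 - 8 = -2

-2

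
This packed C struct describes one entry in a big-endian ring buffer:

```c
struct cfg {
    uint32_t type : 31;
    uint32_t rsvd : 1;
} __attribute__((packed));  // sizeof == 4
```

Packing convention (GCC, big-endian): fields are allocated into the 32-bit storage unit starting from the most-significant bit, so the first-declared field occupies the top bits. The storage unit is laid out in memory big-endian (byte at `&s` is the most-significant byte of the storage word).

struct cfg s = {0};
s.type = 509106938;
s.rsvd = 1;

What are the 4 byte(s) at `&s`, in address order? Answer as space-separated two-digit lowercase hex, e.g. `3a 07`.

type:31 = 509106938 → 0x1e585afa << 1 → word 0x3cb0b5f4
rsvd:1 = 1 → 0x1 << 0 → word 0x3cb0b5f5
word = 0x3cb0b5f5 → big-endian bytes:
  [0]=0x3c  [1]=0xb0  [2]=0xb5  [3]=0xf5

3c b0 b5 f5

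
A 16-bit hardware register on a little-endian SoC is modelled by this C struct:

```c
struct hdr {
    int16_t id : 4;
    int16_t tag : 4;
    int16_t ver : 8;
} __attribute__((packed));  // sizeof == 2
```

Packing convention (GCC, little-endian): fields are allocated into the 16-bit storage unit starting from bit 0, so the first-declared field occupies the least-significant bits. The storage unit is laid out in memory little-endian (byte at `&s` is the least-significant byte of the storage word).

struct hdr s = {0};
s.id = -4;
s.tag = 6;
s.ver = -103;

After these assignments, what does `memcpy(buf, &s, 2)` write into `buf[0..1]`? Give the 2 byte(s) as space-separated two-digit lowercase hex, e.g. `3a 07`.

[0+:4] id=-4 & 0xf = 0xc; word=0x000c
[4+:4] tag=6 & 0xf = 0x6; word=0x006c
[8+:8] ver=-103 & 0xff = 0x99; word=0x996c
word = 0x996c → little-endian bytes:
  [0]=0x6c  [1]=0x99

6c 99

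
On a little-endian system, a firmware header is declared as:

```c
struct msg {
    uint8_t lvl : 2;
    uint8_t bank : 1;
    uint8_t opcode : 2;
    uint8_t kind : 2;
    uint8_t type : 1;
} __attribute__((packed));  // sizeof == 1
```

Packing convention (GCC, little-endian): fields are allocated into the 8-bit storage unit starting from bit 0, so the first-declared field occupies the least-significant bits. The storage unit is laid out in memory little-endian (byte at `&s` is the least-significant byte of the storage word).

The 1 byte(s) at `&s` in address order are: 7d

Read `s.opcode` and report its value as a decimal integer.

3

[0]=0x7d (little-endian) → word 0x7d
lvl:2 @ bit 0 → (0x7d>>0)&0x3 = 0x1
bank:1 @ bit 2 → (0x7d>>2)&0x1 = 0x1
opcode:2 @ bit 3 → (0x7d>>3)&0x3 = 0x3  ←
kind:2 @ bit 5 → (0x7d>>5)&0x3 = 0x3
type:1 @ bit 7 → (0x7d>>7)&0x1 = 0x0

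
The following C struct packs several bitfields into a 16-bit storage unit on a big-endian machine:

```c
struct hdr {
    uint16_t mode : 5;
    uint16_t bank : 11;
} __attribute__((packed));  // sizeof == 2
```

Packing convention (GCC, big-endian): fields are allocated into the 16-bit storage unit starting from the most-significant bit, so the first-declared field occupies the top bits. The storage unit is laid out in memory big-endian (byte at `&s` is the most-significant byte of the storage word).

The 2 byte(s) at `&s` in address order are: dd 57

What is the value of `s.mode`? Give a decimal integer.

[0]=0xdd [1]=0x57 (big-endian) → word 0xdd57
mode:5 @ bit 11 → (0xdd57>>11)&0x1f = 0x1b  ←
bank:11 @ bit 0 → (0xdd57>>0)&0x7ff = 0x557

27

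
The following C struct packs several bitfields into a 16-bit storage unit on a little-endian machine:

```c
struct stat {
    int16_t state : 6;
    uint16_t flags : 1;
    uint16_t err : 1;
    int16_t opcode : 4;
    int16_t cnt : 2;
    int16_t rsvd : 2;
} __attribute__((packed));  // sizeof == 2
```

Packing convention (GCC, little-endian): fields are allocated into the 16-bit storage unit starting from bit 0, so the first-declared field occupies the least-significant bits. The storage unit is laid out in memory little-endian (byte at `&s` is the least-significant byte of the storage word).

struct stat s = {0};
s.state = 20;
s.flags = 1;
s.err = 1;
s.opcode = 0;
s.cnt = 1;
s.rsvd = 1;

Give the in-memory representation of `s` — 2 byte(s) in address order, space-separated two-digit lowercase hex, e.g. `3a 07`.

state (6b) val=20 bits=0x14 at bit 0: 0x0014
flags (1b) val=1 bits=0x1 at bit 6: 0x0054
err (1b) val=1 bits=0x1 at bit 7: 0x00d4
opcode (4b) val=0 bits=0x0 at bit 8: 0x00d4
cnt (2b) val=1 bits=0x1 at bit 12: 0x10d4
rsvd (2b) val=1 bits=0x1 at bit 14: 0x50d4
word = 0x50d4 → little-endian bytes:
  [0]=0xd4  [1]=0x50

d4 50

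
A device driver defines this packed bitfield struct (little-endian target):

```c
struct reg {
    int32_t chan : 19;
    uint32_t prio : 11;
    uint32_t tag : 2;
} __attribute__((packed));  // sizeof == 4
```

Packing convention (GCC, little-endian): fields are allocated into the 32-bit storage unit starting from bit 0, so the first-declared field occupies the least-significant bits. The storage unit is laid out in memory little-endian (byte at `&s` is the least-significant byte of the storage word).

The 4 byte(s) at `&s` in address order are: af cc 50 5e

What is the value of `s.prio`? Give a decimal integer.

970

[0]=0xaf [1]=0xcc [2]=0x50 [3]=0x5e (little-endian) → word 0x5e50ccaf
chan [0+:19] = (word>>0) & 0x7ffff = 52399
prio [19+:11] = (word>>19) & 0x7ff = 970  ←
tag [30+:2] = (word>>30) & 0x3 = 1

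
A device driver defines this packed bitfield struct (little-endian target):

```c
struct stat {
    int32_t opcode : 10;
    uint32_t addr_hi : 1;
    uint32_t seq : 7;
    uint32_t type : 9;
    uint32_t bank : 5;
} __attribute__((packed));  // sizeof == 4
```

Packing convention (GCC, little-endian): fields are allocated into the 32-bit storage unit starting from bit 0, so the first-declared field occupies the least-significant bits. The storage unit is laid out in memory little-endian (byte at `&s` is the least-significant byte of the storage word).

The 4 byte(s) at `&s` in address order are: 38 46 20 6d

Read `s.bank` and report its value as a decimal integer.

[0]=0x38 [1]=0x46 [2]=0x20 [3]=0x6d (little-endian) → word 0x6d204638
opcode:10 @ bit 0 → (0x6d204638>>0)&0x3ff = 0x238
addr_hi:1 @ bit 10 → (0x6d204638>>10)&0x1 = 0x1
seq:7 @ bit 11 → (0x6d204638>>11)&0x7f = 0x8
type:9 @ bit 18 → (0x6d204638>>18)&0x1ff = 0x148
bank:5 @ bit 27 → (0x6d204638>>27)&0x1f = 0xd  ←

13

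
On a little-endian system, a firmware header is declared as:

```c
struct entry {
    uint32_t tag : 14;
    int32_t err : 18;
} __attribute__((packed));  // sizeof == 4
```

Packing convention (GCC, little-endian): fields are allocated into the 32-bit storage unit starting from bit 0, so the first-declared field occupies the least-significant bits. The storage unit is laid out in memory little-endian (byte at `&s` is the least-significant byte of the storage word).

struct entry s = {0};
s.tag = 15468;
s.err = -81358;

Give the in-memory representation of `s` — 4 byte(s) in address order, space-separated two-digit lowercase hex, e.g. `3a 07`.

6c bc 8c b0

tag (14b) val=15468 bits=0x3c6c at bit 0: 0x00003c6c
err (18b) val=-81358 bits=0x2c232 at bit 14: 0xb08cbc6c
word = 0xb08cbc6c → little-endian bytes:
  [0]=0x6c  [1]=0xbc  [2]=0x8c  [3]=0xb0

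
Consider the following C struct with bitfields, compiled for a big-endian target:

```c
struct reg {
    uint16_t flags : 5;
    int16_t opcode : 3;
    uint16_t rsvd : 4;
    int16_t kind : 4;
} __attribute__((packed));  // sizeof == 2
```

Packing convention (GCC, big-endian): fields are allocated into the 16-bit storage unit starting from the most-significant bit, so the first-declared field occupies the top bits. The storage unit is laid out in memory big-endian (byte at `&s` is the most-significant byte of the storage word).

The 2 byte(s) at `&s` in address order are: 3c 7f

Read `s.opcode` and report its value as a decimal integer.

-4

[0]=0x3c [1]=0x7f (big-endian) → word 0x3c7f
flags:5 @ bit 11 → (0x3c7f>>11)&0x1f = 0x7
opcode:3 @ bit 8 → (0x3c7f>>8)&0x7 = 0x4  ←
rsvd:4 @ bit 4 → (0x3c7f>>4)&0xf = 0x7
kind:4 @ bit 0 → (0x3c7f>>0)&0xf = 0xf
opcode signed 3b, MSB=1: 4 - 8 = -4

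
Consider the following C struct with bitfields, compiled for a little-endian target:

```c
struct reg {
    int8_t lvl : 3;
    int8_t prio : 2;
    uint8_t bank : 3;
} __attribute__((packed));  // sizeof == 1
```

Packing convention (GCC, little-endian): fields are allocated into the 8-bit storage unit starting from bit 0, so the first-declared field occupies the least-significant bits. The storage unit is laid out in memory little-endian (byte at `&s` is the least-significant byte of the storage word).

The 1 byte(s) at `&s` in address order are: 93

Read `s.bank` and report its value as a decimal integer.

[0]=0x93 (little-endian) → word 0x93
lvl [0+:3] = (word>>0) & 0x7 = 3
prio [3+:2] = (word>>3) & 0x3 = 2
bank [5+:3] = (word>>5) & 0x7 = 4  ←

4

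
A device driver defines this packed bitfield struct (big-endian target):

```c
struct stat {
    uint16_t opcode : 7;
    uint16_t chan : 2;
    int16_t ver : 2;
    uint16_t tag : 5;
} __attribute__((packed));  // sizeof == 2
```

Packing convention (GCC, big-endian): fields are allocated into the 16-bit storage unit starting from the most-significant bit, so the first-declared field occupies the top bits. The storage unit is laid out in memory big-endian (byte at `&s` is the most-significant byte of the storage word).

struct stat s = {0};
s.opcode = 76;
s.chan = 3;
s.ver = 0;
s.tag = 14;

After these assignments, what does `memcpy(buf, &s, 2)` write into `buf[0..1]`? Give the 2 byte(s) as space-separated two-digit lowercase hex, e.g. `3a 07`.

99 8e

opcode (7b) val=76 bits=0x4c at bit 9: 0x9800
chan (2b) val=3 bits=0x3 at bit 7: 0x9980
ver (2b) val=0 bits=0x0 at bit 5: 0x9980
tag (5b) val=14 bits=0xe at bit 0: 0x998e
word = 0x998e → big-endian bytes:
  [0]=0x99  [1]=0x8e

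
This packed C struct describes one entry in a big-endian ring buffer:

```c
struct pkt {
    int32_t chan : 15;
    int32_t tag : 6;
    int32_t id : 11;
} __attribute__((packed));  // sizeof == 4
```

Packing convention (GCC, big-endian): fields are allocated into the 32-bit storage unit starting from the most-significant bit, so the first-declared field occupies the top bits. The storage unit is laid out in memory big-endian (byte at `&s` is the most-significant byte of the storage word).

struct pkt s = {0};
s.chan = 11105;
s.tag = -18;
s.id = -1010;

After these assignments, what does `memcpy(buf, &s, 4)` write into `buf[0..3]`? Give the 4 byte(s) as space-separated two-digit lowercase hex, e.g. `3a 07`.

[17+:15] chan=11105 & 0x7fff = 0x2b61; word=0x56c20000
[11+:6] tag=-18 & 0x3f = 0x2e; word=0x56c37000
[0+:11] id=-1010 & 0x7ff = 0x40e; word=0x56c3740e
word = 0x56c3740e → big-endian bytes:
  [0]=0x56  [1]=0xc3  [2]=0x74  [3]=0x0e

56 c3 74 0e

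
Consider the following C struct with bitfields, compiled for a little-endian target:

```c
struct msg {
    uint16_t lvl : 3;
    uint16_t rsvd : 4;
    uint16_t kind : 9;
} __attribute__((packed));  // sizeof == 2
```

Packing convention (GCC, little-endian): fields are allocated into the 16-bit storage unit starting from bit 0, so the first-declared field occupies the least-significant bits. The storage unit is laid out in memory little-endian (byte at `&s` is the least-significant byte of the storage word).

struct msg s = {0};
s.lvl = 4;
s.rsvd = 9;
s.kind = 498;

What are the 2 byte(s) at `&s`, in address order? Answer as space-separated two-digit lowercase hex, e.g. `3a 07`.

lvl:3 = 4 → 0x4 << 0 → word 0x0004
rsvd:4 = 9 → 0x9 << 3 → word 0x004c
kind:9 = 498 → 0x1f2 << 7 → word 0xf94c
word = 0xf94c → little-endian bytes:
  [0]=0x4c  [1]=0xf9

4c f9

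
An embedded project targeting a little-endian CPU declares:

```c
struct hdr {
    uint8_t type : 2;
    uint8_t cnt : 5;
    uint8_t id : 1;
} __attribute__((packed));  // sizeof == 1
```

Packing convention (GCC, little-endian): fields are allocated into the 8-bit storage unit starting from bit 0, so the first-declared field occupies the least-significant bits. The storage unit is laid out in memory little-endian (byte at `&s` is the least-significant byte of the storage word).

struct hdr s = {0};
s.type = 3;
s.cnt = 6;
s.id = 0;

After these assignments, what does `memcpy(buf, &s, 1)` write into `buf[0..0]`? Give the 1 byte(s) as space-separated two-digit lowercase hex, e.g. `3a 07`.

1b

type:2 = 3 → 0x3 << 0 → word 0x03
cnt:5 = 6 → 0x6 << 2 → word 0x1b
id:1 = 0 → 0x0 << 7 → word 0x1b
word = 0x1b → little-endian bytes:
  [0]=0x1b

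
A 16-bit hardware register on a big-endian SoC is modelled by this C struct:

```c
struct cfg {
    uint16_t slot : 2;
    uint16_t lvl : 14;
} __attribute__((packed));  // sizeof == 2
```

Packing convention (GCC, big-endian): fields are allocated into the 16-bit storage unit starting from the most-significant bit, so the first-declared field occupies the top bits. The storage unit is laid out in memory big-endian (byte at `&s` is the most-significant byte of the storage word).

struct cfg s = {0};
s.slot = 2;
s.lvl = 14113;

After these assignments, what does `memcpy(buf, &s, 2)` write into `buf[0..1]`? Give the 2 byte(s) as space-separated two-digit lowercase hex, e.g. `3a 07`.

slot (2b) val=2 bits=0x2 at bit 14: 0x8000
lvl (14b) val=14113 bits=0x3721 at bit 0: 0xb721
word = 0xb721 → big-endian bytes:
  [0]=0xb7  [1]=0x21

b7 21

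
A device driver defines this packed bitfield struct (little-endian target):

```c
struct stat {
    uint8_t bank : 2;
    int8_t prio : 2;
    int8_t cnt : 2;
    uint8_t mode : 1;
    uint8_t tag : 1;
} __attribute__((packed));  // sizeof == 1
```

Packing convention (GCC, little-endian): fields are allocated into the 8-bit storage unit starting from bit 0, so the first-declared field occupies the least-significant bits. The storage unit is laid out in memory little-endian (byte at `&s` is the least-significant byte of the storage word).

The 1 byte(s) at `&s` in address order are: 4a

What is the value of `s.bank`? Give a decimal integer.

[0]=0x4a (little-endian) → word 0x4a
bank:2 @ bit 0 → (0x4a>>0)&0x3 = 0x2  ←
prio:2 @ bit 2 → (0x4a>>2)&0x3 = 0x2
cnt:2 @ bit 4 → (0x4a>>4)&0x3 = 0x0
mode:1 @ bit 6 → (0x4a>>6)&0x1 = 0x1
tag:1 @ bit 7 → (0x4a>>7)&0x1 = 0x0

2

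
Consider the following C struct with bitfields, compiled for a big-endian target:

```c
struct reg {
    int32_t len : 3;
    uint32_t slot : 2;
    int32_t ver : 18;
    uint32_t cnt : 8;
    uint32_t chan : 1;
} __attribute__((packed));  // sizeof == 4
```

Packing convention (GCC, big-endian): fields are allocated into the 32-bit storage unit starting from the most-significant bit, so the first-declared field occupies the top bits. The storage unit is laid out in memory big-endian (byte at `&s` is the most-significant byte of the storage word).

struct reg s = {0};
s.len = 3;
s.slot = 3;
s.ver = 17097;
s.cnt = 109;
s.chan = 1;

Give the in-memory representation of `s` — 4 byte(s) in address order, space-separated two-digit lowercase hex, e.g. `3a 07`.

78 85 92 db

len (3b) val=3 bits=0x3 at bit 29: 0x60000000
slot (2b) val=3 bits=0x3 at bit 27: 0x78000000
ver (18b) val=17097 bits=0x42c9 at bit 9: 0x78859200
cnt (8b) val=109 bits=0x6d at bit 1: 0x788592da
chan (1b) val=1 bits=0x1 at bit 0: 0x788592db
word = 0x788592db → big-endian bytes:
  [0]=0x78  [1]=0x85  [2]=0x92  [3]=0xdb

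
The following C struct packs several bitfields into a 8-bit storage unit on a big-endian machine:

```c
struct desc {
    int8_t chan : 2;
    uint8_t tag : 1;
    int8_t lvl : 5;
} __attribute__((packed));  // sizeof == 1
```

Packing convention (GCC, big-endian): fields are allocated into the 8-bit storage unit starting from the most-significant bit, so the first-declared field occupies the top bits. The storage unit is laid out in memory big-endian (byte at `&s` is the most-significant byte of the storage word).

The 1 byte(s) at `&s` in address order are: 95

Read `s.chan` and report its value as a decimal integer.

[0]=0x95 (big-endian) → word 0x95
chan:2 @ bit 6 → (0x95>>6)&0x3 = 0x2  ←
tag:1 @ bit 5 → (0x95>>5)&0x1 = 0x0
lvl:5 @ bit 0 → (0x95>>0)&0x1f = 0x15
chan signed 2b, MSB=1: 2 - 4 = -2

-2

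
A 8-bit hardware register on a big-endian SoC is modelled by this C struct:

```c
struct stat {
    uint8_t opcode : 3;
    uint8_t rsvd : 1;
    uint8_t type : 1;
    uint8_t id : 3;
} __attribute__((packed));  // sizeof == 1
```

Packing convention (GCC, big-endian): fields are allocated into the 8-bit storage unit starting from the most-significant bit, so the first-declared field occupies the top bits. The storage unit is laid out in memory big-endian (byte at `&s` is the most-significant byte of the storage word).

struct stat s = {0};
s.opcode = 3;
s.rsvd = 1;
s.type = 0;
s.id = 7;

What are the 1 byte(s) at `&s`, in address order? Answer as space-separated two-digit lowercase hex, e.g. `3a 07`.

77

[5+:3] opcode=3 & 0x7 = 0x3; word=0x60
[4+:1] rsvd=1 & 0x1 = 0x1; word=0x70
[3+:1] type=0 & 0x1 = 0x0; word=0x70
[0+:3] id=7 & 0x7 = 0x7; word=0x77
word = 0x77 → big-endian bytes:
  [0]=0x77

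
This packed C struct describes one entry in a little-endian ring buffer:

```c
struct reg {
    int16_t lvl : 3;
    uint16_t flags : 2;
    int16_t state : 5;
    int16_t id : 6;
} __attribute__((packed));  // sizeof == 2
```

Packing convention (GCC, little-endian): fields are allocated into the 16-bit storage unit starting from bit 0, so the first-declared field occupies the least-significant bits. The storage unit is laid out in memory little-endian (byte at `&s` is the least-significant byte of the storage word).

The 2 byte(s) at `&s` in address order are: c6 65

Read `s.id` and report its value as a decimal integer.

25

[0]=0xc6 [1]=0x65 (little-endian) → word 0x65c6
lvl:3 @ bit 0 → (0x65c6>>0)&0x7 = 0x6
flags:2 @ bit 3 → (0x65c6>>3)&0x3 = 0x0
state:5 @ bit 5 → (0x65c6>>5)&0x1f = 0xe
id:6 @ bit 10 → (0x65c6>>10)&0x3f = 0x19  ←
id signed 6b, MSB=0: value = 25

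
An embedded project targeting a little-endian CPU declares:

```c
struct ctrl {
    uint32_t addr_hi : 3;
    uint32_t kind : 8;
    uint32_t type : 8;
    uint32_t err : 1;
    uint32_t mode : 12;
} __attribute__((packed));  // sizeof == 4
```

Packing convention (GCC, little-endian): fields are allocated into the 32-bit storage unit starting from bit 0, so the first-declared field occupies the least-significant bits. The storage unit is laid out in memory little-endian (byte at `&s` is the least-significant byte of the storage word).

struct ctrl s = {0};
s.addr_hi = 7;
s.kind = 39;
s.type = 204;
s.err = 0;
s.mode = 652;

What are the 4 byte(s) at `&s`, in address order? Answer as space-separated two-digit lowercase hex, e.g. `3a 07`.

addr_hi:3 = 7 → 0x7 << 0 → word 0x00000007
kind:8 = 39 → 0x27 << 3 → word 0x0000013f
type:8 = 204 → 0xcc << 11 → word 0x0006613f
err:1 = 0 → 0x0 << 19 → word 0x0006613f
mode:12 = 652 → 0x28c << 20 → word 0x28c6613f
word = 0x28c6613f → little-endian bytes:
  [0]=0x3f  [1]=0x61  [2]=0xc6  [3]=0x28

3f 61 c6 28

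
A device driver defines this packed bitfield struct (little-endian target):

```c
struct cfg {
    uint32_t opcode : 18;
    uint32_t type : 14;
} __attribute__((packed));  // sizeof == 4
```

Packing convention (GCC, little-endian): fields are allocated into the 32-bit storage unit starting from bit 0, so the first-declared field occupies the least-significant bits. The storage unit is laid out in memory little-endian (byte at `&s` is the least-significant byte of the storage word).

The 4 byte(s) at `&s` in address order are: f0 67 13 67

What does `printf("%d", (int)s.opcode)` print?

223216

[0]=0xf0 [1]=0x67 [2]=0x13 [3]=0x67 (little-endian) → word 0x671367f0
opcode [0+:18] = (word>>0) & 0x3ffff = 223216  ←
type [18+:14] = (word>>18) & 0x3fff = 6596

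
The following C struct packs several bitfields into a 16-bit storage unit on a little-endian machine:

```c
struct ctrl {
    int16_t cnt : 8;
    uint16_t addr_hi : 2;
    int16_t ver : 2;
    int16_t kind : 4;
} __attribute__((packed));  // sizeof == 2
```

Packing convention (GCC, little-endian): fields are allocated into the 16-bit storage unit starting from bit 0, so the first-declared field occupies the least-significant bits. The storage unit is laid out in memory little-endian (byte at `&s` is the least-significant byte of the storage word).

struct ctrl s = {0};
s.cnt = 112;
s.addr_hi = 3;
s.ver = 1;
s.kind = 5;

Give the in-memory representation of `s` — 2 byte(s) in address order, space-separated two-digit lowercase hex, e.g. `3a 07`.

70 57

cnt:8 = 112 → 0x70 << 0 → word 0x0070
addr_hi:2 = 3 → 0x3 << 8 → word 0x0370
ver:2 = 1 → 0x1 << 10 → word 0x0770
kind:4 = 5 → 0x5 << 12 → word 0x5770
word = 0x5770 → little-endian bytes:
  [0]=0x70  [1]=0x57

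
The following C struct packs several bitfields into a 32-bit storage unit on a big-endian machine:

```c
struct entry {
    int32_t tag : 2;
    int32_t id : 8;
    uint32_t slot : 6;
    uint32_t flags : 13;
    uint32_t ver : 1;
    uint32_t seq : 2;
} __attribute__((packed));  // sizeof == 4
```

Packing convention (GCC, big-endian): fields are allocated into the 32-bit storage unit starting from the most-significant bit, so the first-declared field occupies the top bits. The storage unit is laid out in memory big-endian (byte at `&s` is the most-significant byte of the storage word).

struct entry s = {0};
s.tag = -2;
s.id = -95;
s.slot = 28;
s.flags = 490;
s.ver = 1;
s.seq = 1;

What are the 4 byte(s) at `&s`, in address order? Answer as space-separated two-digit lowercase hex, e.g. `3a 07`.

a8 5c 0f 55

[30+:2] tag=-2 & 0x3 = 0x2; word=0x80000000
[22+:8] id=-95 & 0xff = 0xa1; word=0xa8400000
[16+:6] slot=28 & 0x3f = 0x1c; word=0xa85c0000
[3+:13] flags=490 & 0x1fff = 0x1ea; word=0xa85c0f50
[2+:1] ver=1 & 0x1 = 0x1; word=0xa85c0f54
[0+:2] seq=1 & 0x3 = 0x1; word=0xa85c0f55
word = 0xa85c0f55 → big-endian bytes:
  [0]=0xa8  [1]=0x5c  [2]=0x0f  [3]=0x55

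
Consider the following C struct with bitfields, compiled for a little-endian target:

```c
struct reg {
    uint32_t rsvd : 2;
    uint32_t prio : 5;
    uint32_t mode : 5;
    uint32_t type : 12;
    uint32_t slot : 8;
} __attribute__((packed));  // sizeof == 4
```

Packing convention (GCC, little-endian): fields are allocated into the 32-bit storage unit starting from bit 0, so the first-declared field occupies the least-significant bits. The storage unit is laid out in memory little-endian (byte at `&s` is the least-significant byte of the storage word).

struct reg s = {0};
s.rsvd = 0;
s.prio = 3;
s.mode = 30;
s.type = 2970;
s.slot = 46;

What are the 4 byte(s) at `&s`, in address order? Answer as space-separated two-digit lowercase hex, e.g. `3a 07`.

0c af b9 2e

[0+:2] rsvd=0 & 0x3 = 0x0; word=0x00000000
[2+:5] prio=3 & 0x1f = 0x3; word=0x0000000c
[7+:5] mode=30 & 0x1f = 0x1e; word=0x00000f0c
[12+:12] type=2970 & 0xfff = 0xb9a; word=0x00b9af0c
[24+:8] slot=46 & 0xff = 0x2e; word=0x2eb9af0c
word = 0x2eb9af0c → little-endian bytes:
  [0]=0x0c  [1]=0xaf  [2]=0xb9  [3]=0x2e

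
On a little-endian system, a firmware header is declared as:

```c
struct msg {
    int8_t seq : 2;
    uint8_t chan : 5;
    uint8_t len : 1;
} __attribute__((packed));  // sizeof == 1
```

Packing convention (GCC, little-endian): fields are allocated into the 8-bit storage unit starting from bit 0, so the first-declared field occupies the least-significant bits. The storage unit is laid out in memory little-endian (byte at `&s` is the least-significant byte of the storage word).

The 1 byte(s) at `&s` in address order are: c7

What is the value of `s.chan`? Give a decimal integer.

17

[0]=0xc7 (little-endian) → word 0xc7
seq:2 @ bit 0 → (0xc7>>0)&0x3 = 0x3
chan:5 @ bit 2 → (0xc7>>2)&0x1f = 0x11  ←
len:1 @ bit 7 → (0xc7>>7)&0x1 = 0x1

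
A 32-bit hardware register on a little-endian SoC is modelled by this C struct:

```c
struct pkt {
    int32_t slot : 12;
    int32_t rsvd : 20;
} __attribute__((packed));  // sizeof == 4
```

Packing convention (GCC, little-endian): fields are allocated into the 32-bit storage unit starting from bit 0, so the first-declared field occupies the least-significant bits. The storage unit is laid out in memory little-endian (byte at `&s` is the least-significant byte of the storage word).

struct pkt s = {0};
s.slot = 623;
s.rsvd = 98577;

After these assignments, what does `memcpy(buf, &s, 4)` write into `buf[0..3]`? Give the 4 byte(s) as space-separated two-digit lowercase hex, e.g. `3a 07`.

slot:12 = 623 → 0x26f << 0 → word 0x0000026f
rsvd:20 = 98577 → 0x18111 << 12 → word 0x1811126f
word = 0x1811126f → little-endian bytes:
  [0]=0x6f  [1]=0x12  [2]=0x11  [3]=0x18

6f 12 11 18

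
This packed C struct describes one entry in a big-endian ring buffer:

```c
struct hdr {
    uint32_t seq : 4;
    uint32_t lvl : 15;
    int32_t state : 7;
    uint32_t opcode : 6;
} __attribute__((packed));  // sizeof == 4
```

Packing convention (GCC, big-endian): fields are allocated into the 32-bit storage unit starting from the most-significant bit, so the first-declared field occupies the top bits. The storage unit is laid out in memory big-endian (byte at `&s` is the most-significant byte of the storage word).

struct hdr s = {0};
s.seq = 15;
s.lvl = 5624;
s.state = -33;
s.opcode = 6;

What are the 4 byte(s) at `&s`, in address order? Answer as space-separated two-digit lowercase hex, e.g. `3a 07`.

[28+:4] seq=15 & 0xf = 0xf; word=0xf0000000
[13+:15] lvl=5624 & 0x7fff = 0x15f8; word=0xf2bf0000
[6+:7] state=-33 & 0x7f = 0x5f; word=0xf2bf17c0
[0+:6] opcode=6 & 0x3f = 0x6; word=0xf2bf17c6
word = 0xf2bf17c6 → big-endian bytes:
  [0]=0xf2  [1]=0xbf  [2]=0x17  [3]=0xc6

f2 bf 17 c6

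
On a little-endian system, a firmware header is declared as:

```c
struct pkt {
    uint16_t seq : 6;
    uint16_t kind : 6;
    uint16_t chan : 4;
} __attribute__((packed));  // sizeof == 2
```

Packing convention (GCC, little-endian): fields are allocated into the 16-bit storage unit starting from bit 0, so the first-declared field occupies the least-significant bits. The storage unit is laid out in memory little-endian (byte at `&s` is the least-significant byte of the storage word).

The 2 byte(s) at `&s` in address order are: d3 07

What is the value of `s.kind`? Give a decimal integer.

31

[0]=0xd3 [1]=0x07 (little-endian) → word 0x07d3
seq [0+:6] = (word>>0) & 0x3f = 19
kind [6+:6] = (word>>6) & 0x3f = 31  ←
chan [12+:4] = (word>>12) & 0xf = 0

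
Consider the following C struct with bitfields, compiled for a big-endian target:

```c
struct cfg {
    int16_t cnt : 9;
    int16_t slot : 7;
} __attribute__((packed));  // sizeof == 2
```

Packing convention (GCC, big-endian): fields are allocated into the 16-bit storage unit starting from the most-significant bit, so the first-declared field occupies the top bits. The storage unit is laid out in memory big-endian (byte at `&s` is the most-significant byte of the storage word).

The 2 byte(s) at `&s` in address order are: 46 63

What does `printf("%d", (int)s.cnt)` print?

140

[0]=0x46 [1]=0x63 (big-endian) → word 0x4663
cnt [7+:9] = (word>>7) & 0x1ff = 140  ←
slot [0+:7] = (word>>0) & 0x7f = 99
cnt signed 9b, MSB=0: value = 140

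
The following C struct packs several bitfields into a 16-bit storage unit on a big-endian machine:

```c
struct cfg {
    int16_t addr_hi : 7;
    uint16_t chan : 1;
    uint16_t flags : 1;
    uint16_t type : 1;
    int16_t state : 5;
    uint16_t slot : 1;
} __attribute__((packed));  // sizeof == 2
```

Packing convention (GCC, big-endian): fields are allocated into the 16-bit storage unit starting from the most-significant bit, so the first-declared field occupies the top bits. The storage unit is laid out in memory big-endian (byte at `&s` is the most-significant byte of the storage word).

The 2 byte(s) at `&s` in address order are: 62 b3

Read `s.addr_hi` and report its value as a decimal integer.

[0]=0x62 [1]=0xb3 (big-endian) → word 0x62b3
addr_hi:7 @ bit 9 → (0x62b3>>9)&0x7f = 0x31  ←
chan:1 @ bit 8 → (0x62b3>>8)&0x1 = 0x0
flags:1 @ bit 7 → (0x62b3>>7)&0x1 = 0x1
type:1 @ bit 6 → (0x62b3>>6)&0x1 = 0x0
state:5 @ bit 1 → (0x62b3>>1)&0x1f = 0x19
slot:1 @ bit 0 → (0x62b3>>0)&0x1 = 0x1
addr_hi signed 7b, MSB=0: value = 49

49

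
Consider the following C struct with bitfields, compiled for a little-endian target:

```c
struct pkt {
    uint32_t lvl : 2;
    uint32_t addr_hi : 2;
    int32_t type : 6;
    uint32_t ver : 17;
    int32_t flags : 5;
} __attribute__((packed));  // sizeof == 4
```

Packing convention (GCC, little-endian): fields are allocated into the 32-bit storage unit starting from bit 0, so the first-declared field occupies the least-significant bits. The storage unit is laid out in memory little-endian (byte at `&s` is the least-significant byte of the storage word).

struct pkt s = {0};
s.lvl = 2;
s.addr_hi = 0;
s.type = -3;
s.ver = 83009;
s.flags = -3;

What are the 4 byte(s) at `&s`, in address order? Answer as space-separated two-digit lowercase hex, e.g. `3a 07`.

d2 07 11 ed

[0+:2] lvl=2 & 0x3 = 0x2; word=0x00000002
[2+:2] addr_hi=0 & 0x3 = 0x0; word=0x00000002
[4+:6] type=-3 & 0x3f = 0x3d; word=0x000003d2
[10+:17] ver=83009 & 0x1ffff = 0x14441; word=0x051107d2
[27+:5] flags=-3 & 0x1f = 0x1d; word=0xed1107d2
word = 0xed1107d2 → little-endian bytes:
  [0]=0xd2  [1]=0x07  [2]=0x11  [3]=0xed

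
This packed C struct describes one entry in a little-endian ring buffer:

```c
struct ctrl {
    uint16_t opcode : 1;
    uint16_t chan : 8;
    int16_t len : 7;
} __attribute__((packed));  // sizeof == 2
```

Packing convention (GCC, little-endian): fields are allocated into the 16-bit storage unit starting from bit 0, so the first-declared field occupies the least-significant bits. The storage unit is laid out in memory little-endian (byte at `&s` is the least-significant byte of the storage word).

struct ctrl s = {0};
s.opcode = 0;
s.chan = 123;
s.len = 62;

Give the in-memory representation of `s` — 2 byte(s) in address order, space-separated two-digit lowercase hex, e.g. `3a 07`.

[0+:1] opcode=0 & 0x1 = 0x0; word=0x0000
[1+:8] chan=123 & 0xff = 0x7b; word=0x00f6
[9+:7] len=62 & 0x7f = 0x3e; word=0x7cf6
word = 0x7cf6 → little-endian bytes:
  [0]=0xf6  [1]=0x7c

f6 7c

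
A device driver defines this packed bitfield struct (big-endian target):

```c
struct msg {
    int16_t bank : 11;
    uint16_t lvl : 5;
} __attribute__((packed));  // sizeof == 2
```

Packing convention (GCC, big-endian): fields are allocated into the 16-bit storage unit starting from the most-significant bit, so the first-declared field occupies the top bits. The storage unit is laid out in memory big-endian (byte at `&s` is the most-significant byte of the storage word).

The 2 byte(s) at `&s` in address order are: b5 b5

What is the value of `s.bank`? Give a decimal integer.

[0]=0xb5 [1]=0xb5 (big-endian) → word 0xb5b5
bank:11 @ bit 5 → (0xb5b5>>5)&0x7ff = 0x5ad  ←
lvl:5 @ bit 0 → (0xb5b5>>0)&0x1f = 0x15
bank signed 11b, MSB=1: 1453 - 2048 = -595

-595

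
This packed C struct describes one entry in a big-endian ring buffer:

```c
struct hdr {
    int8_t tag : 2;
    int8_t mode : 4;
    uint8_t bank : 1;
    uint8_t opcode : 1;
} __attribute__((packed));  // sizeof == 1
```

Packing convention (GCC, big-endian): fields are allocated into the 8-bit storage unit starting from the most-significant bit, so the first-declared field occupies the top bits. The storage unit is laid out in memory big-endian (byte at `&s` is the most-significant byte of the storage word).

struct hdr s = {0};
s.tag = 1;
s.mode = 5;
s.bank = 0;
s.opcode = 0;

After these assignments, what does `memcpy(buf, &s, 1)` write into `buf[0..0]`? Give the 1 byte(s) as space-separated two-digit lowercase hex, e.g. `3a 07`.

tag (2b) val=1 bits=0x1 at bit 6: 0x40
mode (4b) val=5 bits=0x5 at bit 2: 0x54
bank (1b) val=0 bits=0x0 at bit 1: 0x54
opcode (1b) val=0 bits=0x0 at bit 0: 0x54
word = 0x54 → big-endian bytes:
  [0]=0x54

54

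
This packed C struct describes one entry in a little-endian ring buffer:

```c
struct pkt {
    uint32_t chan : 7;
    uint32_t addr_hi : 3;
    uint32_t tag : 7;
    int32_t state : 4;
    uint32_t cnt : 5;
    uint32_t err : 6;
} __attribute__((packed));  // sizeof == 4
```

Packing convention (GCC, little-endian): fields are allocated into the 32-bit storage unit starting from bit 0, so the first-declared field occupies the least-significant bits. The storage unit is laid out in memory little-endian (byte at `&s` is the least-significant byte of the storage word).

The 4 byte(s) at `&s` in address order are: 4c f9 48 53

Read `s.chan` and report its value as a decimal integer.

76

[0]=0x4c [1]=0xf9 [2]=0x48 [3]=0x53 (little-endian) → word 0x5348f94c
chan [0+:7] = (word>>0) & 0x7f = 76  ←
addr_hi [7+:3] = (word>>7) & 0x7 = 2
tag [10+:7] = (word>>10) & 0x7f = 62
state [17+:4] = (word>>17) & 0xf = 4
cnt [21+:5] = (word>>21) & 0x1f = 26
err [26+:6] = (word>>26) & 0x3f = 20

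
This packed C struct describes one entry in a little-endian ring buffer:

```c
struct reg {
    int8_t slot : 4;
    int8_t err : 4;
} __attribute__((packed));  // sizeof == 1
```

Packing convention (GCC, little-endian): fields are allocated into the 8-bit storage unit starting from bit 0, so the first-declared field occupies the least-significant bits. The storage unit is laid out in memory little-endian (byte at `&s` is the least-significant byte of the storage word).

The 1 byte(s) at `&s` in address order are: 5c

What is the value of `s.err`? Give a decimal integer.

[0]=0x5c (little-endian) → word 0x5c
slot [0+:4] = (word>>0) & 0xf = 12
err [4+:4] = (word>>4) & 0xf = 5  ←
err signed 4b, MSB=0: value = 5

5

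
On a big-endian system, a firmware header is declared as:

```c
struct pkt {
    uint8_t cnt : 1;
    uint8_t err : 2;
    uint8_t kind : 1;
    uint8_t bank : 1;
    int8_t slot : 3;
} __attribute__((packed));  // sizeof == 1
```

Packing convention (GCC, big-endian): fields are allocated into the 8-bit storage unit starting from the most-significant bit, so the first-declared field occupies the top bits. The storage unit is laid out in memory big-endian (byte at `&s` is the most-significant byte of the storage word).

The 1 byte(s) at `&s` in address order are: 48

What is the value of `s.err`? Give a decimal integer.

[0]=0x48 (big-endian) → word 0x48
cnt [7+:1] = (word>>7) & 0x1 = 0
err [5+:2] = (word>>5) & 0x3 = 2  ←
kind [4+:1] = (word>>4) & 0x1 = 0
bank [3+:1] = (word>>3) & 0x1 = 1
slot [0+:3] = (word>>0) & 0x7 = 0

2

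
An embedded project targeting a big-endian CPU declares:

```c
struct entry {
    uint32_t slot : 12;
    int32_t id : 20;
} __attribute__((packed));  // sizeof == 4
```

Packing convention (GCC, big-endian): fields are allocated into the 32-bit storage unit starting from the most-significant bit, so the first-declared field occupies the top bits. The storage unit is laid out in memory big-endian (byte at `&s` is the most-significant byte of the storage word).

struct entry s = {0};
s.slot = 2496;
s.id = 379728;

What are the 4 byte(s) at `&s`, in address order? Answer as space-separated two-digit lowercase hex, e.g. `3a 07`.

9c 05 cb 50

slot (12b) val=2496 bits=0x9c0 at bit 20: 0x9c000000
id (20b) val=379728 bits=0x5cb50 at bit 0: 0x9c05cb50
word = 0x9c05cb50 → big-endian bytes:
  [0]=0x9c  [1]=0x05  [2]=0xcb  [3]=0x50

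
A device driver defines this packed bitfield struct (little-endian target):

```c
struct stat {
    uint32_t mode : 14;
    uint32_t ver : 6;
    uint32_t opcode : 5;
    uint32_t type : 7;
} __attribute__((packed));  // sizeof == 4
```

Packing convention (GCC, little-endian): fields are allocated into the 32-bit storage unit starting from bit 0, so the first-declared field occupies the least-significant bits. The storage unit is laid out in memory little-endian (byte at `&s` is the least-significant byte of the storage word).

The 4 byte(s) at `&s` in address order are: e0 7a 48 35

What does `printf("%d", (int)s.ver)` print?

[0]=0xe0 [1]=0x7a [2]=0x48 [3]=0x35 (little-endian) → word 0x35487ae0
mode [0+:14] = (word>>0) & 0x3fff = 15072
ver [14+:6] = (word>>14) & 0x3f = 33  ←
opcode [20+:5] = (word>>20) & 0x1f = 20
type [25+:7] = (word>>25) & 0x7f = 26

33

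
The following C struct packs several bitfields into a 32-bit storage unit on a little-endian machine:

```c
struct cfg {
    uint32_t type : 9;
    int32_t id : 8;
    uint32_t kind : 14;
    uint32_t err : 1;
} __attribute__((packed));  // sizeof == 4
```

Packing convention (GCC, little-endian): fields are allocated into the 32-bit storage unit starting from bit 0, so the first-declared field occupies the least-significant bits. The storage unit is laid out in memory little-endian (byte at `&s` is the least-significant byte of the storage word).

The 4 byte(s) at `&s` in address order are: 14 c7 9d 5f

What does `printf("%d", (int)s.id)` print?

-29

[0]=0x14 [1]=0xc7 [2]=0x9d [3]=0x5f (little-endian) → word 0x5f9dc714
type:9 @ bit 0 → (0x5f9dc714>>0)&0x1ff = 0x114
id:8 @ bit 9 → (0x5f9dc714>>9)&0xff = 0xe3  ←
kind:14 @ bit 17 → (0x5f9dc714>>17)&0x3fff = 0x2fce
err:1 @ bit 31 → (0x5f9dc714>>31)&0x1 = 0x0
id signed 8b, MSB=1: 227 - 256 = -29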